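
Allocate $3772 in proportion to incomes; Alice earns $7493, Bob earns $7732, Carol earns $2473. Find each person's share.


Total income = 7493 + 7732 + 2473 = $17698
Alice: $3772 × 7493/17698 = $1596.99
Bob: $3772 × 7732/17698 = $1647.93
Carol: $3772 × 2473/17698 = $527.07
= Alice: $1596.99, Bob: $1647.93, Carol: $527.07

Alice: $1596.99, Bob: $1647.93, Carol: $527.07


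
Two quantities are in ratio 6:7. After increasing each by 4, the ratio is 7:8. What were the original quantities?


Let A = 6k, B = 7k.
(6k + 4) / (7k + 4) = 7/8
Cross-multiply: 8(6k + 4) = 7(7k + 4)
48k + 32 = 49k + 28
48k - 49k = 28 - 32
-1k = -4
k = -4/-1 = 4
A = 6×4 = 24, B = 7×4 = 28
= A = 24, B = 28

A = 24, B = 28


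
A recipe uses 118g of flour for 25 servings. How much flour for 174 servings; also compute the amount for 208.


Direct proportion: y/x = constant
k = 118/25 = 4.7200
y at x=174: k × 174 = 118 × 174 / 25 = 20532/25 = 821.28
y at x=208: k × 208 = 118 × 208 / 25 = 24544/25 = 981.76
= 821.28 and 981.76

821.28 and 981.76


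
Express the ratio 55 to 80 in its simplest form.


GCD(55, 80) = 5
55/5 : 80/5
= 11:16

11:16


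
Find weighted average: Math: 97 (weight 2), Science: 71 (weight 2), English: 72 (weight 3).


Numerator = 97×2 + 71×2 + 72×3
= 194 + 142 + 216
= 552
Total weight = 7
Weighted avg = 552/7
= 78.86

78.86


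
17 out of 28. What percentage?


Percentage = (part / whole) × 100
= (17 / 28) × 100
≈ 60.71%

60.71%


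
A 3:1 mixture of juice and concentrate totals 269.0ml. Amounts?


Total parts = 3 + 1 = 4
juice: 269.0 × 3/4 = 201.8ml
concentrate: 269.0 × 1/4 = 67.3ml
= 201.8ml and 67.3ml

201.8ml and 67.3ml


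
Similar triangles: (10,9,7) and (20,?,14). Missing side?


Scale factor = 20/10 = 2
Missing side = 9 × 2
= 18.0

18.0


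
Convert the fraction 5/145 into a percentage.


Percentage = (part / whole) × 100
= (5 / 145) × 100
≈ 3.45%

3.45%


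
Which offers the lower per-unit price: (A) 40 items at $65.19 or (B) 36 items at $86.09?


Deal A: $65.19/40 = $1.6298/unit
Deal B: $86.09/36 = $2.3914/unit
A is cheaper per unit
= Deal A

Deal A


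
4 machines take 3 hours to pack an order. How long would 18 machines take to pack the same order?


Inverse proportion: x × y = constant
k = 4 × 3 = 12
y₂ = k / 18 = 12 / 18
= 0.67

0.67


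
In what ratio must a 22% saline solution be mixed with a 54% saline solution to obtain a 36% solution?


Let x parts of 22% mix with y parts of 54%.
22x + 54y = 36(x + y)
22x + 54y = 36x + 36y
x(22 - 36) = y(36 - 54)
x/y = (54 - 36)/(36 - 22) = 18/14
Simplify: 9:7
= 9:7

9:7


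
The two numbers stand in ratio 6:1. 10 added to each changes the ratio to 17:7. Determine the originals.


Let A = 6k, B = 1k.
(6k + 10) / (1k + 10) = 17/7
Cross-multiply: 7(6k + 10) = 17(1k + 10)
42k + 70 = 17k + 170
42k - 17k = 170 - 70
25k = 100
k = 100/25 = 4
A = 6×4 = 24, B = 1×4 = 4
= A = 24, B = 4

A = 24, B = 4


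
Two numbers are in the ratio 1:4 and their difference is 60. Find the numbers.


Let A = 1k, B = 4k.
4k - 1k = 60
3k = 60 → k = 60/3 = 20
A = 1×20 = 20, B = 4×20 = 80
= A = 20, B = 80

A = 20, B = 80


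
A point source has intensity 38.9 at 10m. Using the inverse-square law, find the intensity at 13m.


I₁d₁² = I₂d₂²
I₂ = I₁ × (d₁/d₂)²
= 38.9 × (10/13)²
= 38.9 × 100/169
= 3890/169
≈ 23.0178

23.0178


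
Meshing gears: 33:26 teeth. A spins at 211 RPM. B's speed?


Gear ratio = 33:26 = 33:26
RPM_B = RPM_A × (teeth_A / teeth_B)
= 211 × (33/26)
= 267.8 RPM

267.8 RPM


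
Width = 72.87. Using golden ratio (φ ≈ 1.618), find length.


φ = (1 + √5) / 2 ≈ 1.618
Length = width × φ = 72.87 × 1.618 = 117.90366
≈ 117.90

117.90


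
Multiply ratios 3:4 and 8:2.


Compound ratio = (3×8) : (4×2)
= 24:8
GCD = 8
= 3:1

3:1


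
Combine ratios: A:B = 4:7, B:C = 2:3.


Match B: multiply A:B by 2 → 8:14
Multiply B:C by 7 → 14:21
Combined: 8:14:21
GCD = 1
= 8:14:21

8:14:21


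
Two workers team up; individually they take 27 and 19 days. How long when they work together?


Rate of A = 1/27 per day
Rate of B = 1/19 per day
Combined rate = 1/27 + 1/19 = 46/513 ≈ 0.0897 per day
Days = 1 / combined rate = 513/46
≈ 11.15 days

11.15 days


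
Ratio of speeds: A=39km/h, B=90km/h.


Ratio = 39:90
GCD = 3
Simplified = 13:30
Time ratio (same distance) = 30:13
Speed ratio = 13:30

13:30


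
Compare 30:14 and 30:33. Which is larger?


30/14 = 2.1429
30/33 = 0.9091
2.1429 > 0.9091, so 30:14 is greater
= 30:14

30:14


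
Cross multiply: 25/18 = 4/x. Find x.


Cross multiply: 25 × x = 18 × 4
25x = 72
x = 72 / 25
= 2.88

2.88


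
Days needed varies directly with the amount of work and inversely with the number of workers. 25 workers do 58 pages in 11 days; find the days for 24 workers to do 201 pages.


Days ∝ work / workers, so d₂ = d₁ × (m₁/m₂) × (w₂/w₁)
Workers factor (inverse): 25/24 ≈ 1.0417
Work factor (direct): 201/58 ≈ 3.4655
d₂ = 11 × 25/24 × 201/58 = (11 × 25 × 201) / (24 × 58) = 55275/1392
≈ 39.71 days

39.71 days


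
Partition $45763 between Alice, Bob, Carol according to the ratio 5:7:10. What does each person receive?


Total parts = 5 + 7 + 10 = 22
Alice: 45763 × 5/22 = 10400.68
Bob: 45763 × 7/22 = 14560.95
Carol: 45763 × 10/22 = 20801.36
= Alice: $10400.68, Bob: $14560.95, Carol: $20801.36

Alice: $10400.68, Bob: $14560.95, Carol: $20801.36


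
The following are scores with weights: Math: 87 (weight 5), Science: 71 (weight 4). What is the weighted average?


Numerator = 87×5 + 71×4
= 435 + 284
= 719
Total weight = 9
Weighted avg = 719/9
= 79.89

79.89


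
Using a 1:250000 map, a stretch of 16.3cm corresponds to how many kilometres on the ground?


Real distance = map distance × scale
= 16.3cm × 250000
= 4075000 cm = 40750.0 m
= 40.750 km

40.750 km


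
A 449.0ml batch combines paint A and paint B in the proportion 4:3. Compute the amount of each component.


Total parts = 4 + 3 = 7
paint A: 449.0 × 4/7 = 256.6ml
paint B: 449.0 × 3/7 = 192.4ml
= 256.6ml and 192.4ml

256.6ml and 192.4ml


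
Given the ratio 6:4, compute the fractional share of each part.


Total parts = 6 + 4 = 10
First part: 6/10 = 3/5
Second part: 4/10 = 2/5
= 3/5 and 2/5

3/5 and 2/5


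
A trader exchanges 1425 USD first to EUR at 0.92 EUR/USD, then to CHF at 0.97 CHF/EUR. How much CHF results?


Step 1: 1425 USD × 0.92 = 1311.00 EUR
Step 2: 1311.00 EUR × 0.97 = 1271.67 CHF
Implied rate USD→CHF = 0.92 × 0.97 = 0.8924
= 1271.67 CHF

1271.67 CHF


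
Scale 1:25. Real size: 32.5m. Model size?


Model size = real / scale
= 32.5 / 25
= 1.3000 m

1.3000 m


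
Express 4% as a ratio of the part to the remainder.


4% means 4 parts out of 100; remainder = 96
Part : remainder = 4:96
GCD = 4
= 1:24

1:24


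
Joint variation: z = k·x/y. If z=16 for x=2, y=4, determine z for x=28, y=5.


z = k·x/y
Solve for k using the known point: k = z·y/x = 16×4/2 = 64/2 = 32.0000
Now evaluate at x=28, y=5:
z = k × 28 / 5 = (64 × 28) / (2 × 5) = 1792/10
= 179.2000

179.2000


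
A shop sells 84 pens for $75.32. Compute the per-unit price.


Unit rate = total / quantity
= 75.32 / 84
= $0.90 per unit

$0.90 per unit


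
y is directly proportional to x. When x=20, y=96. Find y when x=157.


Direct proportion: y/x = constant
k = 96/20 = 4.8000
y₂ = k × 157 = 96 × 157 / 20 = 15072/20
= 753.60

753.60


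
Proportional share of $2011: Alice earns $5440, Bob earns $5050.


Total income = 5440 + 5050 = $10490
Alice: $2011 × 5440/10490 = $1042.88
Bob: $2011 × 5050/10490 = $968.12
= Alice: $1042.88, Bob: $968.12

Alice: $1042.88, Bob: $968.12


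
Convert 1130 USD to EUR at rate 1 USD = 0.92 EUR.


Amount × rate = 1130 × 0.92
= 1039.60 EUR

1039.60 EUR


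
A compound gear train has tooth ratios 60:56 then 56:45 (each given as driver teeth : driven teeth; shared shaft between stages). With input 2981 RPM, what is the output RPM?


Stage 1: RPM_B = RPM_A × t_A/t_B = 2981 × 60/56 = 178860/56 ≈ 3193.93
B and C share a shaft → RPM_C = RPM_B
Stage 2: RPM_D = RPM_C × t_C/t_D = RPM_A × (t_A×t_C)/(t_B×t_D)
Overall ratio = (60×56)/(56×45) = 3360/2520
RPM_D = 2981 × 3360/2520 = 10016160/2520
≈ 3974.67 RPM

3974.67 RPM


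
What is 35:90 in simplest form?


GCD(35, 90) = 5
35/5 : 90/5
= 7:18

7:18


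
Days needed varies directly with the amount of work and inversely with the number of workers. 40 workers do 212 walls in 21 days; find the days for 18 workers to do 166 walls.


Days ∝ work / workers, so d₂ = d₁ × (m₁/m₂) × (w₂/w₁)
Workers factor (inverse): 40/18 ≈ 2.2222
Work factor (direct): 166/212 ≈ 0.7830
d₂ = 21 × 40/18 × 166/212 = (21 × 40 × 166) / (18 × 212) = 139440/3816
≈ 36.54 days

36.54 days


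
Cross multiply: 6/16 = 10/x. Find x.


Cross multiply: 6 × x = 16 × 10
6x = 160
x = 160 / 6
= 26.67

26.67


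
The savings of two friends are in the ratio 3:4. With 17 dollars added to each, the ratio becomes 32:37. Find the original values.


Let A = 3k, B = 4k.
(3k + 17) / (4k + 17) = 32/37
Cross-multiply: 37(3k + 17) = 32(4k + 17)
111k + 629 = 128k + 544
111k - 128k = 544 - 629
-17k = -85
k = -85/-17 = 5
A = 3×5 = 15, B = 4×5 = 20
= A = 15, B = 20

A = 15, B = 20


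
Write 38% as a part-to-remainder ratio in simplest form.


38% means 38 parts out of 100; remainder = 62
Part : remainder = 38:62
GCD = 2
= 19:31

19:31


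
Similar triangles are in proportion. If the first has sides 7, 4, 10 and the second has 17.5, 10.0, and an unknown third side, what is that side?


Scale factor = 17.5/7 = 2.5
Missing side = 10 × 2.5
= 25.0

25.0


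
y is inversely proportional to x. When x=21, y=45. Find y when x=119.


Inverse proportion: x × y = constant
k = 21 × 45 = 945
y₂ = k / 119 = 945 / 119
= 7.94

7.94


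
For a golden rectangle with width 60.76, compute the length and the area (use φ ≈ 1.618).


φ = (1 + √5) / 2 ≈ 1.618
Length = width × φ = 60.76 × 1.618 = 98.30968
≈ 98.31
Area = width × length = 60.76 × 98.30968 = 5973.2961568 ≈ 5973.30
= Length: 98.31, Area: 5973.30

Length: 98.31, Area: 5973.30


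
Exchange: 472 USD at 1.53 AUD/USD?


Amount × rate = 472 × 1.53
= 722.16 AUD

722.16 AUD


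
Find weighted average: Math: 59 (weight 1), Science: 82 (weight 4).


Numerator = 59×1 + 82×4
= 59 + 328
= 387
Total weight = 5
Weighted avg = 387/5
= 77.40

77.40


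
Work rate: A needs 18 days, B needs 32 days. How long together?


Rate of A = 1/18 per day
Rate of B = 1/32 per day
Combined rate = 1/18 + 1/32 = 50/576 ≈ 0.0868 per day
Days = 1 / combined rate = 576/50
= 11.52 days

11.52 days


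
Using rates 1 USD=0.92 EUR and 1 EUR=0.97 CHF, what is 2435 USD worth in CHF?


Step 1: 2435 USD × 0.92 = 2240.20 EUR
Step 2: 2240.20 EUR × 0.97 = 2172.99 CHF
Implied rate USD→CHF = 0.92 × 0.97 = 0.8924
= 2172.99 CHF

2172.99 CHF


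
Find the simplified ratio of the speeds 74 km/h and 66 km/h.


Ratio = 74:66
GCD = 2
Simplified = 37:33
Time ratio (same distance) = 33:37
Speed ratio = 37:33

37:33


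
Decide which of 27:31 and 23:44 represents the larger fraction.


27/31 = 0.8710
23/44 = 0.5227
0.8710 > 0.5227, so 27:31 is greater
= 27:31

27:31


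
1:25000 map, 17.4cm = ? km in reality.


Real distance = map distance × scale
= 17.4cm × 25000
= 435000 cm = 4350.0 m
= 4.350 km

4.350 km


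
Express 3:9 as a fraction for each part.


Total parts = 3 + 9 = 12
First part: 3/12 = 1/4
Second part: 9/12 = 3/4
= 1/4 and 3/4

1/4 and 3/4


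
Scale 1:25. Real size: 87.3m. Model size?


Model size = real / scale
= 87.3 / 25
= 3.4920 m

3.4920 m


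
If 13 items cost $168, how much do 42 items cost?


Direct proportion: y/x = constant
k = 168/13 ≈ 12.9231
y₂ = k × 42 = 168 × 42 / 13 = 7056/13
≈ 542.77

542.77


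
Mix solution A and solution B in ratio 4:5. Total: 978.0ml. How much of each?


Total parts = 4 + 5 = 9
solution A: 978.0 × 4/9 = 434.7ml
solution B: 978.0 × 5/9 = 543.3ml
= 434.7ml and 543.3ml

434.7ml and 543.3ml


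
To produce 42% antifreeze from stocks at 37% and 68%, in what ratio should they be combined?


Let x parts of 37% mix with y parts of 68%.
37x + 68y = 42(x + y)
37x + 68y = 42x + 42y
x(37 - 42) = y(42 - 68)
x/y = (68 - 42)/(42 - 37) = 26/5
Simplify: 26:5
= 26:5

26:5


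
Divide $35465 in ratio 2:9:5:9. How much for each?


Total parts = 2 + 9 + 5 + 9 = 25
Part 1: 35465 × 2/25 = 2837.20
Part 2: 35465 × 9/25 = 12767.40
Part 3: 35465 × 5/25 = 7093.00
Part 4: 35465 × 9/25 = 12767.40
= Part 1: $2837.20, Part 2: $12767.40, Part 3: $7093.00, Part 4: $12767.40

Part 1: $2837.20, Part 2: $12767.40, Part 3: $7093.00, Part 4: $12767.40


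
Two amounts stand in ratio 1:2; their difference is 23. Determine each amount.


Let A = 1k, B = 2k.
2k - 1k = 23
1k = 23 → k = 23/1 = 23
A = 1×23 = 23, B = 2×23 = 46
= A = 23, B = 46

A = 23, B = 46


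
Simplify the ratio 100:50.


GCD(100, 50) = 50
100/50 : 50/50
= 2:1

2:1


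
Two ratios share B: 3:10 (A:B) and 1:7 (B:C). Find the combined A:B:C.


Match B: multiply A:B by 1 → 3:10
Multiply B:C by 10 → 10:70
Combined: 3:10:70
GCD = 1
= 3:10:70

3:10:70


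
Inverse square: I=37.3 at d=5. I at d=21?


I₁d₁² = I₂d₂²
I₂ = I₁ × (d₁/d₂)²
= 37.3 × (5/21)²
= 37.3 × 25/441
= 932.5/441
≈ 2.1145

2.1145


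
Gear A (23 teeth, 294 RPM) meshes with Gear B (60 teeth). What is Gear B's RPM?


Gear ratio = 23:60 = 23:60
RPM_B = RPM_A × (teeth_A / teeth_B)
= 294 × (23/60)
= 112.7 RPM

112.7 RPM


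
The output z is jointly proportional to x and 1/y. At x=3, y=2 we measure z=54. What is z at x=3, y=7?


z = k·x/y
Solve for k using the known point: k = z·y/x = 54×2/3 = 108/3 = 36.0000
Now evaluate at x=3, y=7:
z = k × 3 / 7 = (108 × 3) / (3 × 7) = 324/21
≈ 15.4286

15.4286


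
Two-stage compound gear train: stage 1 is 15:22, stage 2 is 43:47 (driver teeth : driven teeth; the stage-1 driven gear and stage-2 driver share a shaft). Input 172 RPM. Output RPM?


Stage 1: RPM_B = RPM_A × t_A/t_B = 172 × 15/22 = 2580/22 ≈ 117.27
B and C share a shaft → RPM_C = RPM_B
Stage 2: RPM_D = RPM_C × t_C/t_D = RPM_A × (t_A×t_C)/(t_B×t_D)
Overall ratio = (15×43)/(22×47) = 645/1034
RPM_D = 172 × 645/1034 = 110940/1034
≈ 107.29 RPM

107.29 RPM


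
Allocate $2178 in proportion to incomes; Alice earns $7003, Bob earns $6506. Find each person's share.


Total income = 7003 + 6506 = $13509
Alice: $2178 × 7003/13509 = $1129.06
Bob: $2178 × 6506/13509 = $1048.94
= Alice: $1129.06, Bob: $1048.94

Alice: $1129.06, Bob: $1048.94


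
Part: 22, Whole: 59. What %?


Percentage = (part / whole) × 100
= (22 / 59) × 100
≈ 37.29%

37.29%


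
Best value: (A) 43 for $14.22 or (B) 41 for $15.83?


Deal A: $14.22/43 = $0.3307/unit
Deal B: $15.83/41 = $0.3861/unit
A is cheaper per unit
= Deal A

Deal A


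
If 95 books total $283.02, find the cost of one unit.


Unit rate = total / quantity
= 283.02 / 95
= $2.98 per unit

$2.98 per unit


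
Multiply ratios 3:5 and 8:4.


Compound ratio = (3×8) : (5×4)
= 24:20
GCD = 4
= 6:5

6:5


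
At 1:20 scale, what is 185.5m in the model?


Model size = real / scale
= 185.5 / 20
= 9.2750 m

9.2750 m


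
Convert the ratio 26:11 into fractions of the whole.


Total parts = 26 + 11 = 37
First part: 26/37 = 26/37
Second part: 11/37 = 11/37
= 26/37 and 11/37

26/37 and 11/37


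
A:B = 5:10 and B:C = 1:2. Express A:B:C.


Match B: multiply A:B by 1 → 5:10
Multiply B:C by 10 → 10:20
Combined: 5:10:20
GCD = 5
= 1:2:4

1:2:4


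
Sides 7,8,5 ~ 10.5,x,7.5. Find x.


Scale factor = 10.5/7 = 1.5
Missing side = 8 × 1.5
= 12.0

12.0


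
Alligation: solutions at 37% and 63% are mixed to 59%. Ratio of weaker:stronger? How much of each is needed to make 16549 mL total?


Let x parts of 37% mix with y parts of 63%.
37x + 63y = 59(x + y)
37x + 63y = 59x + 59y
x(37 - 59) = y(59 - 63)
x/y = (63 - 59)/(59 - 37) = 4/22
Simplify: 2:11
Total parts = 13; one part = 16549/13 = 1273.00 mL
37% solution: 2×1273.00 = 2546.00 mL
63% solution: 11×1273.00 = 14003.00 mL
= ratio 2:11; 2546.00 mL and 14003.00 mL

ratio 2:11; 2546.00 mL and 14003.00 mL


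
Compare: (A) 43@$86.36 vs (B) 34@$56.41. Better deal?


Deal A: $86.36/43 = $2.0084/unit
Deal B: $56.41/34 = $1.6591/unit
B is cheaper per unit
= Deal B

Deal B


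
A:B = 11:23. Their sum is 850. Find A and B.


Let A = 11k, B = 23k.
11k + 23k = 850
34k = 850 → k = 850/34 = 25
A = 11×25 = 275, B = 23×25 = 575
= A = 275, B = 575

A = 275, B = 575


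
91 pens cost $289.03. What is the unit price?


Unit rate = total / quantity
= 289.03 / 91
= $3.18 per unit

$3.18 per unit


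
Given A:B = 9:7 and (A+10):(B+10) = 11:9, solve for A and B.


Let A = 9k, B = 7k.
(9k + 10) / (7k + 10) = 11/9
Cross-multiply: 9(9k + 10) = 11(7k + 10)
81k + 90 = 77k + 110
81k - 77k = 110 - 90
4k = 20
k = 20/4 = 5
A = 9×5 = 45, B = 7×5 = 35
= A = 45, B = 35

A = 45, B = 35


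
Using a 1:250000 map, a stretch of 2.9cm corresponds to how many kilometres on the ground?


Real distance = map distance × scale
= 2.9cm × 250000
= 725000 cm = 7250.0 m
= 7.250 km

7.250 km


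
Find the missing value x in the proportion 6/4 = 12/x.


Cross multiply: 6 × x = 4 × 12
6x = 48
x = 48 / 6
= 8.00

8.00


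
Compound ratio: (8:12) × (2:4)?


Compound ratio = (8×2) : (12×4)
= 16:48
GCD = 16
= 1:3

1:3


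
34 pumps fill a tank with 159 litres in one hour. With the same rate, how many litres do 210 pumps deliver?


Direct proportion: y/x = constant
k = 159/34 ≈ 4.6765
y₂ = k × 210 = 159 × 210 / 34 = 33390/34
≈ 982.06

982.06


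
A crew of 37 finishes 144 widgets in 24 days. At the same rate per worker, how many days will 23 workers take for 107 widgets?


Days ∝ work / workers, so d₂ = d₁ × (m₁/m₂) × (w₂/w₁)
Workers factor (inverse): 37/23 ≈ 1.6087
Work factor (direct): 107/144 ≈ 0.7431
d₂ = 24 × 37/23 × 107/144 = (24 × 37 × 107) / (23 × 144) = 95016/3312
≈ 28.69 days

28.69 days


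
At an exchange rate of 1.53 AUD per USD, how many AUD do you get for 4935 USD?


Amount × rate = 4935 × 1.53
= 7550.55 AUD

7550.55 AUD


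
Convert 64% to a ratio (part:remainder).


64% means 64 parts out of 100; remainder = 36
Part : remainder = 64:36
GCD = 4
= 16:9

16:9


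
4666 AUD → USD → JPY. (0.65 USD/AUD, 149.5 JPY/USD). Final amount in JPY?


Step 1: 4666 AUD × 0.65 = 3032.90 USD
Step 2: 3032.90 USD × 149.5 = 453418.55 JPY
Implied rate AUD→JPY = 0.65 × 149.5 = 97.1750
= 453418.55 JPY

453418.55 JPY


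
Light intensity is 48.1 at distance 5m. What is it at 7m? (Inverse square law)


I₁d₁² = I₂d₂²
I₂ = I₁ × (d₁/d₂)²
= 48.1 × (5/7)²
= 48.1 × 25/49
= 1202.5/49
≈ 24.5408

24.5408


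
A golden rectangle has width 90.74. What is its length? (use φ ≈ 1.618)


φ = (1 + √5) / 2 ≈ 1.618
Length = width × φ = 90.74 × 1.618 = 146.81732
≈ 146.82

146.82


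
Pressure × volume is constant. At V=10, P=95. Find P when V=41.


Inverse proportion: x × y = constant
k = 10 × 95 = 950
y₂ = k / 41 = 950 / 41
= 23.17

23.17


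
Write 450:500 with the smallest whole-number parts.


GCD(450, 500) = 50
450/50 : 500/50
= 9:10

9:10


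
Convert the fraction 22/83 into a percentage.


Percentage = (part / whole) × 100
= (22 / 83) × 100
≈ 26.51%

26.51%


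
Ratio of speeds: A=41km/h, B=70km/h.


Ratio = 41:70
GCD = 1
Simplified = 41:70
Time ratio (same distance) = 70:41
Speed ratio = 41:70

41:70


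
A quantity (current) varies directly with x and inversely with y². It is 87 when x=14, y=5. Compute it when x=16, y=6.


z = k·x/y²
Solve for k using the known point: k = z·y²/x = 87×25/14 = 2175/14 ≈ 155.3571
Now evaluate at x=16, y=6:
z = k × 16 / 36 = (2175 × 16) / (14 × 36) = 34800/504
≈ 69.0476

69.0476


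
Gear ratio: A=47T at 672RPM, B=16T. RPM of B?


Gear ratio = 47:16 = 47:16
RPM_B = RPM_A × (teeth_A / teeth_B)
= 672 × (47/16)
= 1974.0 RPM

1974.0 RPM


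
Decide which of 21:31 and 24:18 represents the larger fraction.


21/31 = 0.6774
24/18 = 1.3333
0.6774 < 1.3333, so 21:31 is less
= 24:18

24:18


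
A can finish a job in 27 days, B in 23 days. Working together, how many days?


Rate of A = 1/27 per day
Rate of B = 1/23 per day
Combined rate = 1/27 + 1/23 = 50/621 ≈ 0.0805 per day
Days = 1 / combined rate = 621/50
= 12.42 days

12.42 days


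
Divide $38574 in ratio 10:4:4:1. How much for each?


Total parts = 10 + 4 + 4 + 1 = 19
Part 1: 38574 × 10/19 = 20302.11
Part 2: 38574 × 4/19 = 8120.84
Part 3: 38574 × 4/19 = 8120.84
Part 4: 38574 × 1/19 = 2030.21
= Part 1: $20302.11, Part 2: $8120.84, Part 3: $8120.84, Part 4: $2030.21

Part 1: $20302.11, Part 2: $8120.84, Part 3: $8120.84, Part 4: $2030.21


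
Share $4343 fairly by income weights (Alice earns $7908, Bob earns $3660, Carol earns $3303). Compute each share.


Total income = 7908 + 3660 + 3303 = $14871
Alice: $4343 × 7908/14871 = $2309.49
Bob: $4343 × 3660/14871 = $1068.88
Carol: $4343 × 3303/14871 = $964.62
= Alice: $2309.49, Bob: $1068.88, Carol: $964.62

Alice: $2309.49, Bob: $1068.88, Carol: $964.62


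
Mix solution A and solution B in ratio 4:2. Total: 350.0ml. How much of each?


Total parts = 4 + 2 = 6
solution A: 350.0 × 4/6 = 233.3ml
solution B: 350.0 × 2/6 = 116.7ml
= 233.3ml and 116.7ml

233.3ml and 116.7ml


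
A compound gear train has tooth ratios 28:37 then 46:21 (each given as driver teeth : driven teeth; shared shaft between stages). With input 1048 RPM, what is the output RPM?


Stage 1: RPM_B = RPM_A × t_A/t_B = 1048 × 28/37 = 29344/37 ≈ 793.08
B and C share a shaft → RPM_C = RPM_B
Stage 2: RPM_D = RPM_C × t_C/t_D = RPM_A × (t_A×t_C)/(t_B×t_D)
Overall ratio = (28×46)/(37×21) = 1288/777
RPM_D = 1048 × 1288/777 = 1349824/777
≈ 1737.23 RPM

1737.23 RPM


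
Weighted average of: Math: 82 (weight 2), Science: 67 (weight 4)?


Numerator = 82×2 + 67×4
= 164 + 268
= 432
Total weight = 6
Weighted avg = 432/6
= 72.00

72.00


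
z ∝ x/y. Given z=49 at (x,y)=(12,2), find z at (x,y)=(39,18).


z = k·x/y
Solve for k using the known point: k = z·y/x = 49×2/12 = 98/12 ≈ 8.1667
Now evaluate at x=39, y=18:
z = k × 39 / 18 = (98 × 39) / (12 × 18) = 3822/216
≈ 17.6944

17.6944


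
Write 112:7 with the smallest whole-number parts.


GCD(112, 7) = 7
112/7 : 7/7
= 16:1

16:1


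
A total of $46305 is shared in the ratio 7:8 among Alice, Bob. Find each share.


Total parts = 7 + 8 = 15
Alice: 46305 × 7/15 = 21609.00
Bob: 46305 × 8/15 = 24696.00
= Alice: $21609.00, Bob: $24696.00

Alice: $21609.00, Bob: $24696.00


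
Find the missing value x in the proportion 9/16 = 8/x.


Cross multiply: 9 × x = 16 × 8
9x = 128
x = 128 / 9
= 14.22

14.22


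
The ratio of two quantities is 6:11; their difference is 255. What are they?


Let A = 6k, B = 11k.
11k - 6k = 255
5k = 255 → k = 255/5 = 51
A = 6×51 = 306, B = 11×51 = 561
= A = 306, B = 561

A = 306, B = 561


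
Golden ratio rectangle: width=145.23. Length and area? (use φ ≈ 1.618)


φ = (1 + √5) / 2 ≈ 1.618
Length = width × φ = 145.23 × 1.618 = 234.98214
≈ 234.98
Area = width × length = 145.23 × 234.98214 = 34126.4561922 ≈ 34126.46
= Length: 234.98, Area: 34126.46

Length: 234.98, Area: 34126.46


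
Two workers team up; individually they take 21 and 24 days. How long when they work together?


Rate of A = 1/21 per day
Rate of B = 1/24 per day
Combined rate = 1/21 + 1/24 = 45/504 ≈ 0.0893 per day
Days = 1 / combined rate = 504/45
= 11.20 days

11.20 days


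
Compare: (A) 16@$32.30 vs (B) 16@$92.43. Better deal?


Deal A: $32.30/16 = $2.0188/unit
Deal B: $92.43/16 = $5.7769/unit
A is cheaper per unit
= Deal A

Deal A


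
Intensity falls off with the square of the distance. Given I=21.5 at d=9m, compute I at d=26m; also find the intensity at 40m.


I₁d₁² = I₂d₂²
I at 26m = 21.5 × (9/26)² = 21.5 × 81/676 = 1741.5/676 ≈ 2.5762
I at 40m = 21.5 × (9/40)² = 21.5 × 81/1600 = 1741.5/1600 ≈ 1.0884
= 2.5762 and 1.0884

2.5762 and 1.0884


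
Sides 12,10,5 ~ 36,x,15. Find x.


Scale factor = 36/12 = 3
Missing side = 10 × 3
= 30.0

30.0


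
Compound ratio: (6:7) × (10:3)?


Compound ratio = (6×10) : (7×3)
= 60:21
GCD = 3
= 20:7

20:7


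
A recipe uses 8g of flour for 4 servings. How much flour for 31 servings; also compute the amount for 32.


Direct proportion: y/x = constant
k = 8/4 = 2.0000
y at x=31: k × 31 = 8 × 31 / 4 = 248/4 = 62.00
y at x=32: k × 32 = 8 × 32 / 4 = 256/4 = 64.00
= 62.00 and 64.00

62.00 and 64.00


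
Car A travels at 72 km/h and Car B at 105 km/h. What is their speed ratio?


Ratio = 72:105
GCD = 3
Simplified = 24:35
Time ratio (same distance) = 35:24
Speed ratio = 24:35

24:35


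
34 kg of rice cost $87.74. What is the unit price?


Unit rate = total / quantity
= 87.74 / 34
= $2.58 per unit

$2.58 per unit


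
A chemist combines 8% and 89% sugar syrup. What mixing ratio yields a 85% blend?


Let x parts of 8% mix with y parts of 89%.
8x + 89y = 85(x + y)
8x + 89y = 85x + 85y
x(8 - 85) = y(85 - 89)
x/y = (89 - 85)/(85 - 8) = 4/77
Simplify: 4:77
= 4:77

4:77


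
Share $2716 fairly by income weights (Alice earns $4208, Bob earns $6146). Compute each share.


Total income = 4208 + 6146 = $10354
Alice: $2716 × 4208/10354 = $1103.82
Bob: $2716 × 6146/10354 = $1612.18
= Alice: $1103.82, Bob: $1612.18

Alice: $1103.82, Bob: $1612.18


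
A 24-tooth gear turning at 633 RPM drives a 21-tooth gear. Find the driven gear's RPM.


Gear ratio = 24:21 = 8:7
RPM_B = RPM_A × (teeth_A / teeth_B)
= 633 × (24/21)
= 723.4 RPM

723.4 RPM


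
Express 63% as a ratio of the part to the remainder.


63% means 63 parts out of 100; remainder = 37
Part : remainder = 63:37
GCD = 1
= 63:37

63:37


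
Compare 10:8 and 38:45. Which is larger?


10/8 = 1.2500
38/45 = 0.8444
1.2500 > 0.8444, so 10:8 is greater
= 10:8

10:8


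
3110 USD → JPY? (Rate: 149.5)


Amount × rate = 3110 × 149.5
= 464945.00 JPY

464945.00 JPY


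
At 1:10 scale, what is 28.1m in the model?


Model size = real / scale
= 28.1 / 10
= 2.8100 m

2.8100 m


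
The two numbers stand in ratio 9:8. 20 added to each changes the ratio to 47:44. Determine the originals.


Let A = 9k, B = 8k.
(9k + 20) / (8k + 20) = 47/44
Cross-multiply: 44(9k + 20) = 47(8k + 20)
396k + 880 = 376k + 940
396k - 376k = 940 - 880
20k = 60
k = 60/20 = 3
A = 9×3 = 27, B = 8×3 = 24
= A = 27, B = 24

A = 27, B = 24


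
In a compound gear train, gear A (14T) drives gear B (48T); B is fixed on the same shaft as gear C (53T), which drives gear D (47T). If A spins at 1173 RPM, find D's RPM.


Stage 1: RPM_B = RPM_A × t_A/t_B = 1173 × 14/48 = 16422/48 ≈ 342.13
B and C share a shaft → RPM_C = RPM_B
Stage 2: RPM_D = RPM_C × t_C/t_D = RPM_A × (t_A×t_C)/(t_B×t_D)
Overall ratio = (14×53)/(48×47) = 742/2256
RPM_D = 1173 × 742/2256 = 870366/2256
≈ 385.80 RPM

385.80 RPM


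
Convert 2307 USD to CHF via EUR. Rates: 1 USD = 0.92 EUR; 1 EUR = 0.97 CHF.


Step 1: 2307 USD × 0.92 = 2122.44 EUR
Step 2: 2122.44 EUR × 0.97 = 2058.77 CHF
Implied rate USD→CHF = 0.92 × 0.97 = 0.8924
= 2058.77 CHF

2058.77 CHF


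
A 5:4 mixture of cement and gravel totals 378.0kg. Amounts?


Total parts = 5 + 4 = 9
cement: 378.0 × 5/9 = 210.0kg
gravel: 378.0 × 4/9 = 168.0kg
= 210.0kg and 168.0kg

210.0kg and 168.0kg


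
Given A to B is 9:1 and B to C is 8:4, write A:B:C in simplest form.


Match B: multiply A:B by 8 → 72:8
Multiply B:C by 1 → 8:4
Combined: 72:8:4
GCD = 4
= 18:2:1

18:2:1


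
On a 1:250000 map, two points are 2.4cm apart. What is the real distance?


Real distance = map distance × scale
= 2.4cm × 250000
= 600000 cm = 6000.0 m
= 6.000 km

6.000 km


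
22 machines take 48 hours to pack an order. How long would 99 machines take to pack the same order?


Inverse proportion: x × y = constant
k = 22 × 48 = 1056
y₂ = k / 99 = 1056 / 99
= 10.67

10.67


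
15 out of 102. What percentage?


Percentage = (part / whole) × 100
= (15 / 102) × 100
≈ 14.71%

14.71%


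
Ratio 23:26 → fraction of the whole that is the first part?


Total parts = 23 + 26 = 49
First part: 23/49 = 23/49
= 23/49

23/49


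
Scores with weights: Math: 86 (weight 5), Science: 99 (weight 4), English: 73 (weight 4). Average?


Numerator = 86×5 + 99×4 + 73×4
= 430 + 396 + 292
= 1118
Total weight = 13
Weighted avg = 1118/13
= 86.00

86.00


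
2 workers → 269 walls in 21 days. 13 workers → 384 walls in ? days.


Days ∝ work / workers, so d₂ = d₁ × (m₁/m₂) × (w₂/w₁)
Workers factor (inverse): 2/13 ≈ 0.1538
Work factor (direct): 384/269 ≈ 1.4275
d₂ = 21 × 2/13 × 384/269 = (21 × 2 × 384) / (13 × 269) = 16128/3497
≈ 4.61 days

4.61 days


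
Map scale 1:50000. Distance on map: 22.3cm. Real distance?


Real distance = map distance × scale
= 22.3cm × 50000
= 1115000 cm = 11150.0 m
= 11.150 km

11.150 km


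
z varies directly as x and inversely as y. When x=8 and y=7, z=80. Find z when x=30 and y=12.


z = k·x/y
Solve for k using the known point: k = z·y/x = 80×7/8 = 560/8 = 70.0000
Now evaluate at x=30, y=12:
z = k × 30 / 12 = (560 × 30) / (8 × 12) = 16800/96
= 175.0000

175.0000


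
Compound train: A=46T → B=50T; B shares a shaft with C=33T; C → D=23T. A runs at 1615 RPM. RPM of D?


Stage 1: RPM_B = RPM_A × t_A/t_B = 1615 × 46/50 = 74290/50 = 1485.80
B and C share a shaft → RPM_C = RPM_B
Stage 2: RPM_D = RPM_C × t_C/t_D = RPM_A × (t_A×t_C)/(t_B×t_D)
Overall ratio = (46×33)/(50×23) = 1518/1150
RPM_D = 1615 × 1518/1150 = 2451570/1150
= 2131.80 RPM

2131.80 RPM


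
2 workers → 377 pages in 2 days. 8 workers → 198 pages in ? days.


Days ∝ work / workers, so d₂ = d₁ × (m₁/m₂) × (w₂/w₁)
Workers factor (inverse): 2/8 = 0.2500
Work factor (direct): 198/377 ≈ 0.5252
d₂ = 2 × 2/8 × 198/377 = (2 × 2 × 198) / (8 × 377) = 792/3016
≈ 0.26 days

0.26 days


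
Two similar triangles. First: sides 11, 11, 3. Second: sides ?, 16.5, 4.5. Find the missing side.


Scale factor = 16.5/11 = 1.5
Missing side = 11 × 1.5
= 16.5

16.5


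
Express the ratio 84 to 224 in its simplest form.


GCD(84, 224) = 28
84/28 : 224/28
= 3:8

3:8


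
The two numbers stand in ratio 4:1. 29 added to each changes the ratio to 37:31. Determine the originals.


Let A = 4k, B = 1k.
(4k + 29) / (1k + 29) = 37/31
Cross-multiply: 31(4k + 29) = 37(1k + 29)
124k + 899 = 37k + 1073
124k - 37k = 1073 - 899
87k = 174
k = 174/87 = 2
A = 4×2 = 8, B = 1×2 = 2
= A = 8, B = 2

A = 8, B = 2


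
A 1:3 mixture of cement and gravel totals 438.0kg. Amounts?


Total parts = 1 + 3 = 4
cement: 438.0 × 1/4 = 109.5kg
gravel: 438.0 × 3/4 = 328.5kg
= 109.5kg and 328.5kg

109.5kg and 328.5kg


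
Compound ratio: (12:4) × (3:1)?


Compound ratio = (12×3) : (4×1)
= 36:4
GCD = 4
= 9:1

9:1


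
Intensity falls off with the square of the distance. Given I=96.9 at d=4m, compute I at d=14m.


I₁d₁² = I₂d₂²
I₂ = I₁ × (d₁/d₂)²
= 96.9 × (4/14)²
= 96.9 × 16/196
= 1550.4/196
≈ 7.9102

7.9102


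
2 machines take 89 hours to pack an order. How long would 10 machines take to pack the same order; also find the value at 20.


Inverse proportion: x × y = constant
k = 2 × 89 = 178
At x=10: k/10 = 17.80
At x=20: k/20 = 8.90
= 17.80 and 8.90

17.80 and 8.90


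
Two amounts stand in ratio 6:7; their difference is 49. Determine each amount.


Let A = 6k, B = 7k.
7k - 6k = 49
1k = 49 → k = 49/1 = 49
A = 6×49 = 294, B = 7×49 = 343
= A = 294, B = 343

A = 294, B = 343


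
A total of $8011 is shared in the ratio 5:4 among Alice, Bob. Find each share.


Total parts = 5 + 4 = 9
Alice: 8011 × 5/9 = 4450.56
Bob: 8011 × 4/9 = 3560.44
= Alice: $4450.56, Bob: $3560.44

Alice: $4450.56, Bob: $3560.44


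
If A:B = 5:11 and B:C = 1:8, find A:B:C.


Match B: multiply A:B by 1 → 5:11
Multiply B:C by 11 → 11:88
Combined: 5:11:88
GCD = 1
= 5:11:88

5:11:88


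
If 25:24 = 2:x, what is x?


Cross multiply: 25 × x = 24 × 2
25x = 48
x = 48 / 25
= 1.92

1.92


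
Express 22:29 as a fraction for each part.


Total parts = 22 + 29 = 51
First part: 22/51 = 22/51
Second part: 29/51 = 29/51
= 22/51 and 29/51

22/51 and 29/51


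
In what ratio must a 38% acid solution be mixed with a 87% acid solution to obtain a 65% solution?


Let x parts of 38% mix with y parts of 87%.
38x + 87y = 65(x + y)
38x + 87y = 65x + 65y
x(38 - 65) = y(65 - 87)
x/y = (87 - 65)/(65 - 38) = 22/27
Simplify: 22:27
= 22:27

22:27


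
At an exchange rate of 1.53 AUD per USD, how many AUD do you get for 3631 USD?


Amount × rate = 3631 × 1.53
= 5555.43 AUD

5555.43 AUD


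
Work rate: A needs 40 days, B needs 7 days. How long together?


Rate of A = 1/40 per day
Rate of B = 1/7 per day
Combined rate = 1/40 + 1/7 = 47/280 ≈ 0.1679 per day
Days = 1 / combined rate = 280/47
≈ 5.96 days

5.96 days


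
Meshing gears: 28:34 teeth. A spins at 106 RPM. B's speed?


Gear ratio = 28:34 = 14:17
RPM_B = RPM_A × (teeth_A / teeth_B)
= 106 × (28/34)
= 87.3 RPM

87.3 RPM


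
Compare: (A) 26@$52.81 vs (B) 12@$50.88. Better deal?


Deal A: $52.81/26 = $2.0312/unit
Deal B: $50.88/12 = $4.2400/unit
A is cheaper per unit
= Deal A

Deal A


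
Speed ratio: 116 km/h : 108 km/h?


Ratio = 116:108
GCD = 4
Simplified = 29:27
Time ratio (same distance) = 27:29
Speed ratio = 29:27

29:27


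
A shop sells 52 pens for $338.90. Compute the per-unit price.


Unit rate = total / quantity
= 338.90 / 52
= $6.52 per unit

$6.52 per unit


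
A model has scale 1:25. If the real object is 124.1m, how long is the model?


Model size = real / scale
= 124.1 / 25
= 4.9640 m

4.9640 m


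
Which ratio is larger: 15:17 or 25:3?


15/17 = 0.8824
25/3 = 8.3333
0.8824 < 8.3333, so 15:17 is less
= 25:3

25:3


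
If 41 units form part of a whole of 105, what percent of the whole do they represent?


Percentage = (part / whole) × 100
= (41 / 105) × 100
≈ 39.05%

39.05%


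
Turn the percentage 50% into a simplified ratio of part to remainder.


50% means 50 parts out of 100; remainder = 50
Part : remainder = 50:50
GCD = 50
= 1:1

1:1


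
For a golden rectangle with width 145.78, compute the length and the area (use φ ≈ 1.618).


φ = (1 + √5) / 2 ≈ 1.618
Length = width × φ = 145.78 × 1.618 = 235.87204
≈ 235.87
Area = width × length = 145.78 × 235.87204 = 34385.4259912 ≈ 34385.43
= Length: 235.87, Area: 34385.43

Length: 235.87, Area: 34385.43


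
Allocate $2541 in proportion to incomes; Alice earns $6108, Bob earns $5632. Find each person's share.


Total income = 6108 + 5632 = $11740
Alice: $2541 × 6108/11740 = $1322.01
Bob: $2541 × 5632/11740 = $1218.99
= Alice: $1322.01, Bob: $1218.99

Alice: $1322.01, Bob: $1218.99


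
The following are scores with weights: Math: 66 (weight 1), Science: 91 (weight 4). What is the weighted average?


Numerator = 66×1 + 91×4
= 66 + 364
= 430
Total weight = 5
Weighted avg = 430/5
= 86.00

86.00


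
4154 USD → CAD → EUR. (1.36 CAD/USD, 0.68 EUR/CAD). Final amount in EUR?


Step 1: 4154 USD × 1.36 = 5649.44 CAD
Step 2: 5649.44 CAD × 0.68 = 3841.62 EUR
Implied rate USD→EUR = 1.36 × 0.68 = 0.9248
= 3841.62 EUR

3841.62 EUR


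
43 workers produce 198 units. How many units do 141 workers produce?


Direct proportion: y/x = constant
k = 198/43 ≈ 4.6047
y₂ = k × 141 = 198 × 141 / 43 = 27918/43
≈ 649.26

649.26


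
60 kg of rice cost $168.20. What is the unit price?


Unit rate = total / quantity
= 168.20 / 60
= $2.80 per unit

$2.80 per unit


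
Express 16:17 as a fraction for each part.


Total parts = 16 + 17 = 33
First part: 16/33 = 16/33
Second part: 17/33 = 17/33
= 16/33 and 17/33

16/33 and 17/33


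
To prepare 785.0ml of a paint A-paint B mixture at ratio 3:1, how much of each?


Total parts = 3 + 1 = 4
paint A: 785.0 × 3/4 = 588.8ml
paint B: 785.0 × 1/4 = 196.3ml
= 588.8ml and 196.3ml

588.8ml and 196.3ml


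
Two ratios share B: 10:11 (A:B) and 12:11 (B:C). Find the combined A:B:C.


Match B: multiply A:B by 12 → 120:132
Multiply B:C by 11 → 132:121
Combined: 120:132:121
GCD = 1
= 120:132:121

120:132:121


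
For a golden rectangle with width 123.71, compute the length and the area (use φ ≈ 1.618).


φ = (1 + √5) / 2 ≈ 1.618
Length = width × φ = 123.71 × 1.618 = 200.16278
≈ 200.16
Area = width × length = 123.71 × 200.16278 = 24762.1375138 ≈ 24762.14
= Length: 200.16, Area: 24762.14

Length: 200.16, Area: 24762.14


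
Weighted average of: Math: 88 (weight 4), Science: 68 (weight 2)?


Numerator = 88×4 + 68×2
= 352 + 136
= 488
Total weight = 6
Weighted avg = 488/6
= 81.33

81.33


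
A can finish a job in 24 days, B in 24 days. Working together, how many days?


Rate of A = 1/24 per day
Rate of B = 1/24 per day
Combined rate = 1/24 + 1/24 = 48/576 ≈ 0.0833 per day
Days = 1 / combined rate = 576/48
= 12.00 days

12.00 days


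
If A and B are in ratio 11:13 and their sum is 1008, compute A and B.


Let A = 11k, B = 13k.
11k + 13k = 1008
24k = 1008 → k = 1008/24 = 42
A = 11×42 = 462, B = 13×42 = 546
= A = 462, B = 546

A = 462, B = 546


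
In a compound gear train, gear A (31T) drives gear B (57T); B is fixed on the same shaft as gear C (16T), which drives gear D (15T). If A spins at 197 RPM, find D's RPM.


Stage 1: RPM_B = RPM_A × t_A/t_B = 197 × 31/57 = 6107/57 ≈ 107.14
B and C share a shaft → RPM_C = RPM_B
Stage 2: RPM_D = RPM_C × t_C/t_D = RPM_A × (t_A×t_C)/(t_B×t_D)
Overall ratio = (31×16)/(57×15) = 496/855
RPM_D = 197 × 496/855 = 97712/855
≈ 114.28 RPM

114.28 RPM


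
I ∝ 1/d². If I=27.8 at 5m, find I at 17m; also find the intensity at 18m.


I₁d₁² = I₂d₂²
I at 17m = 27.8 × (5/17)² = 27.8 × 25/289 = 695/289 ≈ 2.4048
I at 18m = 27.8 × (5/18)² = 27.8 × 25/324 = 695/324 ≈ 2.1451
= 2.4048 and 2.1451

2.4048 and 2.1451


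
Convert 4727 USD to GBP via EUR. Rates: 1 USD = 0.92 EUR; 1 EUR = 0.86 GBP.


Step 1: 4727 USD × 0.92 = 4348.84 EUR
Step 2: 4348.84 EUR × 0.86 = 3740.00 GBP
Implied rate USD→GBP = 0.92 × 0.86 = 0.7912
= 3740.00 GBP

3740.00 GBP


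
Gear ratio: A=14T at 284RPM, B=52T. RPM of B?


Gear ratio = 14:52 = 7:26
RPM_B = RPM_A × (teeth_A / teeth_B)
= 284 × (14/52)
= 76.5 RPM

76.5 RPM


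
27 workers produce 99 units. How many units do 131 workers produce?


Direct proportion: y/x = constant
k = 99/27 ≈ 3.6667
y₂ = k × 131 = 99 × 131 / 27 = 12969/27
≈ 480.33

480.33


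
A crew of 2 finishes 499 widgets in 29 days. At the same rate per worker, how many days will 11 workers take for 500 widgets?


Days ∝ work / workers, so d₂ = d₁ × (m₁/m₂) × (w₂/w₁)
Workers factor (inverse): 2/11 ≈ 0.1818
Work factor (direct): 500/499 ≈ 1.0020
d₂ = 29 × 2/11 × 500/499 = (29 × 2 × 500) / (11 × 499) = 29000/5489
≈ 5.28 days

5.28 days


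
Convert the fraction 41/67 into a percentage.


Percentage = (part / whole) × 100
= (41 / 67) × 100
≈ 61.19%

61.19%
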